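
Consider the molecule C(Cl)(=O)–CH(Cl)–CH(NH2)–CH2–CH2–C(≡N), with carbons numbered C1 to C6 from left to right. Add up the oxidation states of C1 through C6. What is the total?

Assign +1 per bond to O/N/halogen, −1 per bond to H or an electropositive element, and 0 per bond to carbon. Tallying each carbon:
C1: 1C, 2O, 1Cl → 0 + 2 + 1 = +3
C2: 2C, 1H, 1Cl → 0 − 1 + 1 = 0
C3: 2C, 1H, 1N → 0 − 1 + 1 = 0
C4: 2C, 2H → 0 − 2 = -2
C5: 2C, 2H → 0 − 2 = -2
C6: 1C, 3N → 0 + 3 = +3
Sum = +3 + 0 + 0 − 2 − 2 + 3 = +2.

+2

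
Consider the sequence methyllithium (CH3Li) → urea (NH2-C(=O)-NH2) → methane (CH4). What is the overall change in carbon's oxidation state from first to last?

Carbon oxidation states along the series — methyllithium: -4, urea: +4, methane: -4.
Net change = -4 − (-4) = 0.

0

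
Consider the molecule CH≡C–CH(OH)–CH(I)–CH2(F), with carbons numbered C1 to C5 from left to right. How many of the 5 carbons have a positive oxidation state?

0

Bonds to more-electronegative neighbours contribute +1 each, bonds to H or metals contribute −1 each, and C–C bonds contribute 0. Tallying each carbon:
C1: 3C, 1H → 0 − 1 = -1
C2: 4C → 0 = 0
C3: 2C, 1H, 1O → 0 − 1 + 1 = 0
C4: 2C, 1H, 1I → 0 − 1 + 1 = 0
C5: 1C, 2H, 1F → 0 − 2 + 1 = -1
0 carbons meet the condition.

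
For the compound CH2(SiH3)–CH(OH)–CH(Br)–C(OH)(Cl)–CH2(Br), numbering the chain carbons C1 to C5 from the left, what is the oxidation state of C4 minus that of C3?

+2

C4: 2C, 1O, 1Cl → 0 + 1 + 1 = +2
C3: 2C, 1H, 1Br → 0 − 1 + 1 = 0
Difference: +2 − (0) = +2.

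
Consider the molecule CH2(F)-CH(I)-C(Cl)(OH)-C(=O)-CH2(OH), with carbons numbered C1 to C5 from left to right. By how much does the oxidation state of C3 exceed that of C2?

+2

C3: 2C, 1O, 1Cl → 0 + 1 + 1 = +2
C2: 2C, 1H, 1I → 0 − 1 + 1 = 0
Difference: +2 − (0) = +2.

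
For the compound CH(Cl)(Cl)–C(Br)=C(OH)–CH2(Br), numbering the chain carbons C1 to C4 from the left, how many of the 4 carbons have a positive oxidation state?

Assign +1 per bond to O/N/halogen, −1 per bond to H or an electropositive element, and 0 per bond to carbon. Tallying each carbon:
C1: 1C, 1H, 2Cl → 0 − 1 + 2 = +1
C2: 3C, 1Br → 0 + 1 = +1
C3: 3C, 1O → 0 + 1 = +1
C4: 1C, 2H, 1Br → 0 − 2 + 1 = -1
3 carbons (C1, C2, C3) meet the condition.

3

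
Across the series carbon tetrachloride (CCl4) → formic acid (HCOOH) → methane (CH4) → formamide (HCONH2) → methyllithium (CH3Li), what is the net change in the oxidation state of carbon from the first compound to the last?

Carbon oxidation states along the series — carbon tetrachloride: +4, formic acid: +2, methane: -4, formamide: +2, methyllithium: -4.
Net change = -4 − (+4) = -8.

-8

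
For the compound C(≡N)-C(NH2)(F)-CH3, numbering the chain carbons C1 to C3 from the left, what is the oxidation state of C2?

+2

C2 has one bond to C (0), one bond to C (0), one bond to N (+1), one bond to F (+1).
Oxidation state = 0 + 0 + 1 + 1 = +2.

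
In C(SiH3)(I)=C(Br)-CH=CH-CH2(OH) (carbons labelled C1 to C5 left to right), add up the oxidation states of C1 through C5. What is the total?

Tallying each carbon's bonds:
C1: 2C, 1I, 1Si → 0 + 1 − 1 = 0
C2: 3C, 1Br → 0 + 1 = +1
C3: 3C, 1H → 0 − 1 = -1
C4: 3C, 1H → 0 − 1 = -1
C5: 1C, 2H, 1O → 0 − 2 + 1 = -1
Sum = 0 + 1 − 1 − 1 − 1 = -2.

-2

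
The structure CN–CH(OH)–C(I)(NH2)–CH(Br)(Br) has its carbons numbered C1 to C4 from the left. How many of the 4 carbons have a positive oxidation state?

Tallying each carbon's bonds:
C1: 1C, 3N → 0 + 3 = +3
C2: 2C, 1H, 1O → 0 − 1 + 1 = 0
C3: 2C, 1N, 1I → 0 + 1 + 1 = +2
C4: 1C, 1H, 2Br → 0 − 1 + 2 = +1
3 carbons (C1, C3, C4) meet the condition.

3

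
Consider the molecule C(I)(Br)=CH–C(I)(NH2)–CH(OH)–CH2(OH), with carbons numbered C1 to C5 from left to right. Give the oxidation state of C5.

-1

Bonds to more-electronegative neighbours contribute +1 each, bonds to H or metals contribute −1 each, and C–C bonds contribute 0.
C5 has one bond to C (0), one bond to H (-1), one bond to H (-1), one bond to O (+1).
Oxidation state = 0 − 1 − 1 + 1 = -1.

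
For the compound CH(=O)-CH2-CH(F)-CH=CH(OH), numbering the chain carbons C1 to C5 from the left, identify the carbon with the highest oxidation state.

Tallying each carbon's bonds:
C1: 1C, 1H, 2O → 0 − 1 + 2 = +1
C2: 2C, 2H → 0 − 2 = -2
C3: 2C, 1H, 1F → 0 − 1 + 1 = 0
C4: 3C, 1H → 0 − 1 = -1
C5: 2C, 1H, 1O → 0 − 1 + 1 = 0
The most oxidised carbon is C1 at +1.

C1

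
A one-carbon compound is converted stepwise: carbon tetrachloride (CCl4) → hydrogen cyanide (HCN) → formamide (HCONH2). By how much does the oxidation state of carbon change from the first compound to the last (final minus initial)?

-2

Carbon oxidation states along the series — carbon tetrachloride: +4, hydrogen cyanide: +2, formamide: +2.
Net change = +2 − (+4) = -2.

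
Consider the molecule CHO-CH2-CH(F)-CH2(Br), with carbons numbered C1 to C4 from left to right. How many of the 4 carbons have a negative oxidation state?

2

Count +1 for every bond to an atom more electronegative than carbon and −1 for every bond to one less electronegative; C–C bonds are 0. Tallying each carbon:
C1: 1C, 1H, 2O → 0 − 1 + 2 = +1
C2: 2C, 2H → 0 − 2 = -2
C3: 2C, 1H, 1F → 0 − 1 + 1 = 0
C4: 1C, 2H, 1Br → 0 − 2 + 1 = -1
2 carbons (C2, C4) meet the condition.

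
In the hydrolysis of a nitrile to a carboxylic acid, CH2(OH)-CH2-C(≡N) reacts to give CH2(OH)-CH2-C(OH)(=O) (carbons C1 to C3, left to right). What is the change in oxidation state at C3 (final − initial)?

Before: C3 has 1 bond to C, 3 bonds to N → oxidation state +3.
After: C3 has 1 bond to C, 3 bonds to O → oxidation state +3.
Δ = +3 − (+3) = 0, so no net redox change at C3.

0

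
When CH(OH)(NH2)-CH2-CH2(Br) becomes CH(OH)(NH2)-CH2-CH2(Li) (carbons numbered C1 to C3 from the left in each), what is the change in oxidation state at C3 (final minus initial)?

Before: C3 has 1 bond to C, 2 bonds to H, 1 bond to Br → oxidation state -1.
After: C3 has 1 bond to C, 2 bonds to H, 1 bond to Li → oxidation state -3.
Δ = -3 − (-1) = -2, so this is a reduction at C3.

-2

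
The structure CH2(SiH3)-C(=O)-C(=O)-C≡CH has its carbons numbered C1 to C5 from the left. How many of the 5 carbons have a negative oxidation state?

Tallying each carbon's bonds:
C1: 1C, 2H, 1Si → 0 − 2 − 1 = -3
C2: 2C, 2O → 0 + 2 = +2
C3: 2C, 2O → 0 + 2 = +2
C4: 4C → 0 = 0
C5: 3C, 1H → 0 − 1 = -1
2 carbons (C1, C5) meet the condition.

2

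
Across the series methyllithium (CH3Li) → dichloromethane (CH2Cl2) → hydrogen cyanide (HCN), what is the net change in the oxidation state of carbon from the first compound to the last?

Carbon oxidation states along the series — methyllithium: -4, dichloromethane: 0, hydrogen cyanide: +2.
Net change = +2 − (-4) = +6.

+6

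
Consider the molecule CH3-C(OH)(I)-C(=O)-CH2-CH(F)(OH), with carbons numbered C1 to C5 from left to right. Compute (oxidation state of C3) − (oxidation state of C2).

0

C3: 2C, 2O → 0 + 2 = +2
C2: 2C, 1O, 1I → 0 + 1 + 1 = +2
Difference: +2 − (+2) = 0.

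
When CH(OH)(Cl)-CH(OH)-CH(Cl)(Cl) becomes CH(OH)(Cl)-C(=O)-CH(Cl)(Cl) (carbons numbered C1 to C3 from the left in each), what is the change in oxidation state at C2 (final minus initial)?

+2

Before: C2 has 2 bonds to C, 1 bond to H, 1 bond to O → oxidation state 0.
After: C2 has 2 bonds to C, 2 bonds to O → oxidation state +2.
Δ = +2 − (0) = +2, so this is an oxidation at C2.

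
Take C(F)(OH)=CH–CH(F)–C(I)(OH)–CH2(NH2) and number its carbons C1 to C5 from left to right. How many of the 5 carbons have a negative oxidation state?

Tallying each carbon's bonds:
C1: 2C, 1O, 1F → 0 + 1 + 1 = +2
C2: 3C, 1H → 0 − 1 = -1
C3: 2C, 1H, 1F → 0 − 1 + 1 = 0
C4: 2C, 1O, 1I → 0 + 1 + 1 = +2
C5: 1C, 2H, 1N → 0 − 2 + 1 = -1
2 carbons (C2, C5) meet the condition.

2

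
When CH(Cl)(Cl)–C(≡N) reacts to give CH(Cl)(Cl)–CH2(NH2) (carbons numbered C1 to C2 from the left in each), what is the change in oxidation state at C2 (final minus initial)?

-4

Before: C2 has 1 bond to C, 3 bonds to N → oxidation state +3.
After: C2 has 1 bond to C, 2 bonds to H, 1 bond to N → oxidation state -1.
Δ = -1 − (+3) = -4, so this is a reduction at C2.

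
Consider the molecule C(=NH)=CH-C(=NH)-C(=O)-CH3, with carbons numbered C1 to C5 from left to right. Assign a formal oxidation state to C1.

+2

C1 has a double bond to C (2×0 = 0), a double bond to N (2×+1 = +2).
Oxidation state = 0 + 2 = +2.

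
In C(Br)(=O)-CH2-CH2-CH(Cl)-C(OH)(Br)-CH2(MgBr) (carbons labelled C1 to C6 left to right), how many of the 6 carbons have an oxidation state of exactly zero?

Tallying each carbon's bonds:
C1: 1C, 2O, 1Br → 0 + 2 + 1 = +3
C2: 2C, 2H → 0 − 2 = -2
C3: 2C, 2H → 0 − 2 = -2
C4: 2C, 1H, 1Cl → 0 − 1 + 1 = 0
C5: 2C, 1O, 1Br → 0 + 1 + 1 = +2
C6: 1C, 2H, 1Mg → 0 − 2 − 1 = -3
1 carbon (C4) meets the condition.

1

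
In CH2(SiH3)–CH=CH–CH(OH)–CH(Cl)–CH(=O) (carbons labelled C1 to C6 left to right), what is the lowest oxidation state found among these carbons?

-3

Bonds to more-electronegative neighbours contribute +1 each, bonds to H or metals contribute −1 each, and C–C bonds contribute 0. Tallying each carbon:
C1: 1C, 2H, 1Si → 0 − 2 − 1 = -3
C2: 3C, 1H → 0 − 1 = -1
C3: 3C, 1H → 0 − 1 = -1
C4: 2C, 1H, 1O → 0 − 1 + 1 = 0
C5: 2C, 1H, 1Cl → 0 − 1 + 1 = 0
C6: 1C, 1H, 2O → 0 − 1 + 2 = +1
The lowest value is -3.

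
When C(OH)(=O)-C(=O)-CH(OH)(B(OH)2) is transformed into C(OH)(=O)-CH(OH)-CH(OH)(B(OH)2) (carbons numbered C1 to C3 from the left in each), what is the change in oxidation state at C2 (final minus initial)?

-2

Before: C2 has 2 bonds to C, 2 bonds to O → oxidation state +2.
After: C2 has 2 bonds to C, 1 bond to H, 1 bond to O → oxidation state 0.
Δ = 0 − (+2) = -2, so this is a reduction at C2.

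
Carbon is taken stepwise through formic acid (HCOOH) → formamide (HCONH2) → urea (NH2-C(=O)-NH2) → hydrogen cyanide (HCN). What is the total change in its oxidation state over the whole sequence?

Carbon oxidation states along the series — formic acid: +2, formamide: +2, urea: +4, hydrogen cyanide: +2.
Net change = +2 − (+2) = 0.

0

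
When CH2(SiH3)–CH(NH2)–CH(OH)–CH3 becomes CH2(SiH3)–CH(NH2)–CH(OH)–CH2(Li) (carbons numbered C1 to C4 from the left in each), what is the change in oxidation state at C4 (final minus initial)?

Before: C4 has 1 bond to C, 3 bonds to H → oxidation state -3.
After: C4 has 1 bond to C, 2 bonds to H, 1 bond to Li → oxidation state -3.
Δ = -3 − (-3) = 0, so no net redox change at C4.

0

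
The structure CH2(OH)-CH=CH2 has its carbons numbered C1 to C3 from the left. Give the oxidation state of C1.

-1

C1 has one bond to C (0), one bond to H (-1), one bond to O (+1), one bond to H (-1).
Oxidation state = 0 − 1 + 1 − 1 = -1.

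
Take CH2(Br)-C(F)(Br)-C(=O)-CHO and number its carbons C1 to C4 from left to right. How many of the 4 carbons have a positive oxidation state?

3

Tallying each carbon's bonds:
C1: 1C, 2H, 1Br → 0 − 2 + 1 = -1
C2: 2C, 1F, 1Br → 0 + 1 + 1 = +2
C3: 2C, 2O → 0 + 2 = +2
C4: 1C, 1H, 2O → 0 − 1 + 2 = +1
3 carbons (C2, C3, C4) meet the condition.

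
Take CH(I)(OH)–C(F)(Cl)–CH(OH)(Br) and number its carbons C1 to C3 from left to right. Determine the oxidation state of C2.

+2

Bonds to more-electronegative neighbours contribute +1 each, bonds to H or metals contribute −1 each, and C–C bonds contribute 0.
C2 has one bond to C (0), one bond to C (0), one bond to F (+1), one bond to Cl (+1).
Oxidation state = 0 + 0 + 1 + 1 = +2.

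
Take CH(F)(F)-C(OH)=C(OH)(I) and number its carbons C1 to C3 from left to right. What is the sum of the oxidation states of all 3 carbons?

+4

Tallying each carbon's bonds:
C1: 1C, 1H, 2F → 0 − 1 + 2 = +1
C2: 3C, 1O → 0 + 1 = +1
C3: 2C, 1O, 1I → 0 + 1 + 1 = +2
Sum = +1 + 1 + 2 = +4.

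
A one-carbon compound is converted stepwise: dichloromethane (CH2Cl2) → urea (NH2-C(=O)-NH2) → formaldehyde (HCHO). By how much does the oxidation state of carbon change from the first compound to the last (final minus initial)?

0

Carbon oxidation states along the series — dichloromethane: 0, urea: +4, formaldehyde: 0.
Net change = 0 − (0) = 0.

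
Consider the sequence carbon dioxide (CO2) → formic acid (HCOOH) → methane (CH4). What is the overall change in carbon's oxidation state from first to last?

Carbon oxidation states along the series — carbon dioxide: +4, formic acid: +2, methane: -4.
Net change = -4 − (+4) = -8.

-8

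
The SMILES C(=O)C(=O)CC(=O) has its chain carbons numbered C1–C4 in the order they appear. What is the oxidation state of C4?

+1

C4 has one bond to C (0), one bond to H (-1), a double bond to O (2×+1 = +2).
Oxidation state = 0 − 1 + 2 = +1.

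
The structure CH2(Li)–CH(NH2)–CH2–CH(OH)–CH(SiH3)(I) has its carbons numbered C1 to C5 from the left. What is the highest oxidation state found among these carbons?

0

Assign +1 per bond to O/N/halogen, −1 per bond to H or an electropositive element, and 0 per bond to carbon. Tallying each carbon:
C1: 1C, 2H, 1Li → 0 − 2 − 1 = -3
C2: 2C, 1H, 1N → 0 − 1 + 1 = 0
C3: 2C, 2H → 0 − 2 = -2
C4: 2C, 1H, 1O → 0 − 1 + 1 = 0
C5: 1C, 1H, 1I, 1Si → 0 − 1 + 1 − 1 = -1
The highest value is 0.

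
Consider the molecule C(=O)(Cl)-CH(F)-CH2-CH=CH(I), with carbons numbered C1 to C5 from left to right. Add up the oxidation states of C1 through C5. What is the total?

Count +1 for every bond to an atom more electronegative than carbon and −1 for every bond to one less electronegative; C–C bonds are 0. Tallying each carbon:
C1: 1C, 2O, 1Cl → 0 + 2 + 1 = +3
C2: 2C, 1H, 1F → 0 − 1 + 1 = 0
C3: 2C, 2H → 0 − 2 = -2
C4: 3C, 1H → 0 − 1 = -1
C5: 2C, 1H, 1I → 0 − 1 + 1 = 0
Sum = +3 + 0 − 2 − 1 + 0 = 0.

0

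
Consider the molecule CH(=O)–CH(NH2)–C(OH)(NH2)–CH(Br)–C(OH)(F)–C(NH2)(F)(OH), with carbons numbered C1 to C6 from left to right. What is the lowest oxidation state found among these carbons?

Tallying each carbon's bonds:
C1: 1C, 1H, 2O → 0 − 1 + 2 = +1
C2: 2C, 1H, 1N → 0 − 1 + 1 = 0
C3: 2C, 1O, 1N → 0 + 1 + 1 = +2
C4: 2C, 1H, 1Br → 0 − 1 + 1 = 0
C5: 2C, 1O, 1F → 0 + 1 + 1 = +2
C6: 1C, 1O, 1N, 1F → 0 + 1 + 1 + 1 = +3
The lowest value is 0.

0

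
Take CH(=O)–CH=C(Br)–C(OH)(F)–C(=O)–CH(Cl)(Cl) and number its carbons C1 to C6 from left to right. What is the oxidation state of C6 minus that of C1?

0

C6: 1C, 1H, 2Cl → 0 − 1 + 2 = +1
C1: 1C, 1H, 2O → 0 − 1 + 2 = +1
Difference: +1 − (+1) = 0.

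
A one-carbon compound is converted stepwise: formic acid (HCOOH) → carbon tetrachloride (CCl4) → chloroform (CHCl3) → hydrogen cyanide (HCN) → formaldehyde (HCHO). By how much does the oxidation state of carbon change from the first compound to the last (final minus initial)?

Carbon oxidation states along the series — formic acid: +2, carbon tetrachloride: +4, chloroform: +2, hydrogen cyanide: +2, formaldehyde: 0.
Net change = 0 − (+2) = -2.

-2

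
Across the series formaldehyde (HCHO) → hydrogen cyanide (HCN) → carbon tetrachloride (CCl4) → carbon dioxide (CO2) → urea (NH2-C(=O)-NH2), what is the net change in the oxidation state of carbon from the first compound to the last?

+4

Carbon oxidation states along the series — formaldehyde: 0, hydrogen cyanide: +2, carbon tetrachloride: +4, carbon dioxide: +4, urea: +4.
Net change = +4 − (0) = +4.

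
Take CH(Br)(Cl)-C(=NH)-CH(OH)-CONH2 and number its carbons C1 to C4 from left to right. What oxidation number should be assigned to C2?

+2

C2 has one bond to C (0), one bond to C (0), a double bond to N (2×+1 = +2).
Oxidation state = 0 + 0 + 2 = +2.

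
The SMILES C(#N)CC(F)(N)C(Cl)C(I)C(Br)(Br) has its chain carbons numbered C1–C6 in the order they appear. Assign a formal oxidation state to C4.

0

C4 has one bond to C (0), one bond to C (0), one bond to H (-1), one bond to Cl (+1).
Oxidation state = 0 + 0 − 1 + 1 = 0.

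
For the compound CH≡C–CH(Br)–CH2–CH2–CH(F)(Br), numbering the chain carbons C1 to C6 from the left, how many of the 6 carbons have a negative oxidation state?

Tallying each carbon's bonds:
C1: 3C, 1H → 0 − 1 = -1
C2: 4C → 0 = 0
C3: 2C, 1H, 1Br → 0 − 1 + 1 = 0
C4: 2C, 2H → 0 − 2 = -2
C5: 2C, 2H → 0 − 2 = -2
C6: 1C, 1H, 1F, 1Br → 0 − 1 + 1 + 1 = +1
3 carbons (C1, C4, C5) meet the condition.

3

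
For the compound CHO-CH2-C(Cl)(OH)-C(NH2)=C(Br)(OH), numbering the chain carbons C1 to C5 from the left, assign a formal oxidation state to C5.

+2

Assign +1 per bond to O/N/halogen, −1 per bond to H or an electropositive element, and 0 per bond to carbon.
C5 has a double bond to C (2×0 = 0), one bond to Br (+1), one bond to O (+1).
Oxidation state = 0 + 1 + 1 = +2.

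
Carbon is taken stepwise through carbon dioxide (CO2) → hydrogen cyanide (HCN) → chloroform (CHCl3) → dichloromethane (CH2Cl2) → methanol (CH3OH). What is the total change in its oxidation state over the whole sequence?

Carbon oxidation states along the series — carbon dioxide: +4, hydrogen cyanide: +2, chloroform: +2, dichloromethane: 0, methanol: -2.
Net change = -2 − (+4) = -6.

-6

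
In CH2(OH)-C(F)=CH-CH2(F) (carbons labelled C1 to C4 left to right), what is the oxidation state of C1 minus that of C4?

0

C1: 1C, 2H, 1O → 0 − 2 + 1 = -1
C4: 1C, 2H, 1F → 0 − 2 + 1 = -1
Difference: -1 − (-1) = 0.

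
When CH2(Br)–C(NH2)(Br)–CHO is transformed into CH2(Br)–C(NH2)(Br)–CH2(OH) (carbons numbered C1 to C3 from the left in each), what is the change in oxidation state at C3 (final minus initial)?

Before: C3 has 1 bond to C, 1 bond to H, 2 bonds to O → oxidation state +1.
After: C3 has 1 bond to C, 2 bonds to H, 1 bond to O → oxidation state -1.
Δ = -1 − (+1) = -2, so this is a reduction at C3.

-2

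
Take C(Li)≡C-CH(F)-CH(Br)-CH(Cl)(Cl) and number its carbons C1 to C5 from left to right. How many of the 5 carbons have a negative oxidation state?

1

Assign +1 per bond to O/N/halogen, −1 per bond to H or an electropositive element, and 0 per bond to carbon. Tallying each carbon:
C1: 3C, 1Li → 0 − 1 = -1
C2: 4C → 0 = 0
C3: 2C, 1H, 1F → 0 − 1 + 1 = 0
C4: 2C, 1H, 1Br → 0 − 1 + 1 = 0
C5: 1C, 1H, 2Cl → 0 − 1 + 2 = +1
1 carbon (C1) meets the condition.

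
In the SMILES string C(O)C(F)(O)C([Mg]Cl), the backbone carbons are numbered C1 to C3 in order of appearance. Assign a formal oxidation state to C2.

+2

Each bond to a more electronegative atom (O, N, halogen) counts +1, each bond to a less electronegative atom (H, metal, B, Si) counts −1, and each C–C bond counts 0.
C2 has one bond to C (0), one bond to C (0), one bond to F (+1), one bond to O (+1).
Oxidation state = 0 + 0 + 1 + 1 = +2.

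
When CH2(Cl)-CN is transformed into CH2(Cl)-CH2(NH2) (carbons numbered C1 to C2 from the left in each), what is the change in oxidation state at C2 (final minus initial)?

Before: C2 has 1 bond to C, 3 bonds to N → oxidation state +3.
After: C2 has 1 bond to C, 2 bonds to H, 1 bond to N → oxidation state -1.
Δ = -1 − (+3) = -4, so this is a reduction at C2.

-4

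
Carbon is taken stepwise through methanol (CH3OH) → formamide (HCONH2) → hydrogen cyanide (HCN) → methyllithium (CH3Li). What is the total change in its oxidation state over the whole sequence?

Carbon oxidation states along the series — methanol: -2, formamide: +2, hydrogen cyanide: +2, methyllithium: -4.
Net change = -4 − (-2) = -2.

-2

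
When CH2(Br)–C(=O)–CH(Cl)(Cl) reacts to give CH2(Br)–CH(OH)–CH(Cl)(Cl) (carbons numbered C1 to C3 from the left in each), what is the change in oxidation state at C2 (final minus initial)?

Before: C2 has 2 bonds to C, 2 bonds to O → oxidation state +2.
After: C2 has 2 bonds to C, 1 bond to H, 1 bond to O → oxidation state 0.
Δ = 0 − (+2) = -2, so this is a reduction at C2.

-2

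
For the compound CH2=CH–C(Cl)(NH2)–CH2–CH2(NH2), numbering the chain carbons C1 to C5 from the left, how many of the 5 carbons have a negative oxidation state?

4

Tallying each carbon's bonds:
C1: 2C, 2H → 0 − 2 = -2
C2: 3C, 1H → 0 − 1 = -1
C3: 2C, 1N, 1Cl → 0 + 1 + 1 = +2
C4: 2C, 2H → 0 − 2 = -2
C5: 1C, 2H, 1N → 0 − 2 + 1 = -1
4 carbons (C1, C2, C4, C5) meet the condition.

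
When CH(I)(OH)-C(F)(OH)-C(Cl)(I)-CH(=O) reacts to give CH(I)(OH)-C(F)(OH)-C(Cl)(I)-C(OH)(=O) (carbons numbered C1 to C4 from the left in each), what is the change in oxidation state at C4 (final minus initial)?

+2

Before: C4 has 1 bond to C, 1 bond to H, 2 bonds to O → oxidation state +1.
After: C4 has 1 bond to C, 3 bonds to O → oxidation state +3.
Δ = +3 − (+1) = +2, so this is an oxidation at C4.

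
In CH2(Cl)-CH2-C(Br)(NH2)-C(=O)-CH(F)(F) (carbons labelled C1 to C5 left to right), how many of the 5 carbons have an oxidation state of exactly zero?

Bonds to more-electronegative neighbours contribute +1 each, bonds to H or metals contribute −1 each, and C–C bonds contribute 0. Tallying each carbon:
C1: 1C, 2H, 1Cl → 0 − 2 + 1 = -1
C2: 2C, 2H → 0 − 2 = -2
C3: 2C, 1N, 1Br → 0 + 1 + 1 = +2
C4: 2C, 2O → 0 + 2 = +2
C5: 1C, 1H, 2F → 0 − 1 + 2 = +1
0 carbons meet the condition.

0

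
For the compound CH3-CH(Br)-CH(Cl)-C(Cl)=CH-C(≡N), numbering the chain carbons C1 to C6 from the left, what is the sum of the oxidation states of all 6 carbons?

Tallying each carbon's bonds:
C1: 1C, 3H → 0 − 3 = -3
C2: 2C, 1H, 1Br → 0 − 1 + 1 = 0
C3: 2C, 1H, 1Cl → 0 − 1 + 1 = 0
C4: 3C, 1Cl → 0 + 1 = +1
C5: 3C, 1H → 0 − 1 = -1
C6: 1C, 3N → 0 + 3 = +3
Sum = -3 + 0 + 0 + 1 − 1 + 3 = 0.

0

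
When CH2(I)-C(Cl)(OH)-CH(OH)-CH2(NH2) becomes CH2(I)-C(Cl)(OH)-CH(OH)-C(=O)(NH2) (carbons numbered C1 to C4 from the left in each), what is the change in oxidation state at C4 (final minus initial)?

Before: C4 has 1 bond to C, 2 bonds to H, 1 bond to N → oxidation state -1.
After: C4 has 1 bond to C, 2 bonds to O, 1 bond to N → oxidation state +3.
Δ = +3 − (-1) = +4, so this is an oxidation at C4.

+4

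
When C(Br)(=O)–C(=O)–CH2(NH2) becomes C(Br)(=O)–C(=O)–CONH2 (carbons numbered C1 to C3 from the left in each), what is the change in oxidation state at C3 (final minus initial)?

Before: C3 has 1 bond to C, 2 bonds to H, 1 bond to N → oxidation state -1.
After: C3 has 1 bond to C, 2 bonds to O, 1 bond to N → oxidation state +3.
Δ = +3 − (-1) = +4, so this is an oxidation at C3.

+4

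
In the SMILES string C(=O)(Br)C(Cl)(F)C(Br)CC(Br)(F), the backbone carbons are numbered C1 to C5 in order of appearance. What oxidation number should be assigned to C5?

+1

Each bond to a more electronegative atom (O, N, halogen) counts +1, each bond to a less electronegative atom (H, metal, B, Si) counts −1, and each C–C bond counts 0.
C5 has one bond to C (0), one bond to Br (+1), one bond to F (+1), one bond to H (-1).
Oxidation state = 0 + 1 + 1 − 1 = +1.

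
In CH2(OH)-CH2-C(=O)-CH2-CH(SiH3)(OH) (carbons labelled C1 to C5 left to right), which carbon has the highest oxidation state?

Tallying each carbon's bonds:
C1: 1C, 2H, 1O → 0 − 2 + 1 = -1
C2: 2C, 2H → 0 − 2 = -2
C3: 2C, 2O → 0 + 2 = +2
C4: 2C, 2H → 0 − 2 = -2
C5: 1C, 1H, 1O, 1Si → 0 − 1 + 1 − 1 = -1
The most oxidised carbon is C3 at +2.

C3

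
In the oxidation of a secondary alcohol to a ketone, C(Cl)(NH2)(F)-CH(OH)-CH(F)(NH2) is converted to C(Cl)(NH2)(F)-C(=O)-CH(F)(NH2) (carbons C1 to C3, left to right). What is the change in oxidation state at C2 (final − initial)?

+2

Before: C2 has 2 bonds to C, 1 bond to H, 1 bond to O → oxidation state 0.
After: C2 has 2 bonds to C, 2 bonds to O → oxidation state +2.
Δ = +2 − (0) = +2, so this is an oxidation at C2.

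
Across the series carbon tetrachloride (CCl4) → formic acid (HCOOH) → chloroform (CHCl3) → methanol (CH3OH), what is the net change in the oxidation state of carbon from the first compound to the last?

-6

Carbon oxidation states along the series — carbon tetrachloride: +4, formic acid: +2, chloroform: +2, methanol: -2.
Net change = -2 − (+4) = -6.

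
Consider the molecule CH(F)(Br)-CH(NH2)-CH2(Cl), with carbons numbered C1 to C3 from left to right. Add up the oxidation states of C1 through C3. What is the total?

0

Tallying each carbon's bonds:
C1: 1C, 1H, 1F, 1Br → 0 − 1 + 1 + 1 = +1
C2: 2C, 1H, 1N → 0 − 1 + 1 = 0
C3: 1C, 2H, 1Cl → 0 − 2 + 1 = -1
Sum = +1 + 0 − 1 = 0.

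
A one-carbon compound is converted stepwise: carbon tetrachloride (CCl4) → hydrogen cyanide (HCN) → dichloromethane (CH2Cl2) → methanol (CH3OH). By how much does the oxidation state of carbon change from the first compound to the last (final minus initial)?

-6

Carbon oxidation states along the series — carbon tetrachloride: +4, hydrogen cyanide: +2, dichloromethane: 0, methanol: -2.
Net change = -2 − (+4) = -6.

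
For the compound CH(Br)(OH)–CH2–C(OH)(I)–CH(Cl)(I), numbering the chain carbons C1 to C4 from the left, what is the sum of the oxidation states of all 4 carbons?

Tallying each carbon's bonds:
C1: 1C, 1H, 1O, 1Br → 0 − 1 + 1 + 1 = +1
C2: 2C, 2H → 0 − 2 = -2
C3: 2C, 1O, 1I → 0 + 1 + 1 = +2
C4: 1C, 1H, 1Cl, 1I → 0 − 1 + 1 + 1 = +1
Sum = +1 − 2 + 2 + 1 = +2.

+2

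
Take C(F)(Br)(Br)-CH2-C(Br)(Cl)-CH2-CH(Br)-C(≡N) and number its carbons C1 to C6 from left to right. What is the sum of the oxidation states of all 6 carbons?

+4

Tallying each carbon's bonds:
C1: 1C, 1F, 2Br → 0 + 1 + 2 = +3
C2: 2C, 2H → 0 − 2 = -2
C3: 2C, 1Cl, 1Br → 0 + 1 + 1 = +2
C4: 2C, 2H → 0 − 2 = -2
C5: 2C, 1H, 1Br → 0 − 1 + 1 = 0
C6: 1C, 3N → 0 + 3 = +3
Sum = +3 − 2 + 2 − 2 + 0 + 3 = +4.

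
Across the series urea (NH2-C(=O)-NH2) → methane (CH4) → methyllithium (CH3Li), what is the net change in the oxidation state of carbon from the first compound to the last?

-8

Carbon oxidation states along the series — urea: +4, methane: -4, methyllithium: -4.
Net change = -4 − (+4) = -8.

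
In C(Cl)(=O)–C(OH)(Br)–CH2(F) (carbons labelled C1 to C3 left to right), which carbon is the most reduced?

Tallying each carbon's bonds:
C1: 1C, 2O, 1Cl → 0 + 2 + 1 = +3
C2: 2C, 1O, 1Br → 0 + 1 + 1 = +2
C3: 1C, 2H, 1F → 0 − 2 + 1 = -1
The most reduced carbon is C3 at -1.

C3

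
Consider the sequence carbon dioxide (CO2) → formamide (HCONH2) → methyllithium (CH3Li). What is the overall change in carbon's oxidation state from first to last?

-8

Carbon oxidation states along the series — carbon dioxide: +4, formamide: +2, methyllithium: -4.
Net change = -4 − (+4) = -8.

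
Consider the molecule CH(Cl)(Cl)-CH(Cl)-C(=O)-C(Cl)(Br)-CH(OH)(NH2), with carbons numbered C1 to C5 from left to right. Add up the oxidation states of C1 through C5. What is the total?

Bonds to more-electronegative neighbours contribute +1 each, bonds to H or metals contribute −1 each, and C–C bonds contribute 0. Tallying each carbon:
C1: 1C, 1H, 2Cl → 0 − 1 + 2 = +1
C2: 2C, 1H, 1Cl → 0 − 1 + 1 = 0
C3: 2C, 2O → 0 + 2 = +2
C4: 2C, 1Cl, 1Br → 0 + 1 + 1 = +2
C5: 1C, 1H, 1O, 1N → 0 − 1 + 1 + 1 = +1
Sum = +1 + 0 + 2 + 2 + 1 = +6.

+6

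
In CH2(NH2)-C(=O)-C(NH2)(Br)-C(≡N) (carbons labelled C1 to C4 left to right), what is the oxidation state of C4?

C4 has one bond to C (0), a triple bond to N (3×+1 = +3).
Oxidation state = 0 + 3 = +3.

+3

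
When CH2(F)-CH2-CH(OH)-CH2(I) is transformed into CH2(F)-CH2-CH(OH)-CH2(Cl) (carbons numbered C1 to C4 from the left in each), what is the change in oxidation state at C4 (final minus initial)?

Before: C4 has 1 bond to C, 2 bonds to H, 1 bond to I → oxidation state -1.
After: C4 has 1 bond to C, 2 bonds to H, 1 bond to Cl → oxidation state -1.
Δ = -1 − (-1) = 0, so no net redox change at C4.

0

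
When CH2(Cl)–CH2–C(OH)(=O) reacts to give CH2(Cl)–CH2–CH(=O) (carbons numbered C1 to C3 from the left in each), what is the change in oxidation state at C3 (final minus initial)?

-2

Before: C3 has 1 bond to C, 3 bonds to O → oxidation state +3.
After: C3 has 1 bond to C, 1 bond to H, 2 bonds to O → oxidation state +1.
Δ = +1 − (+3) = -2, so this is a reduction at C3.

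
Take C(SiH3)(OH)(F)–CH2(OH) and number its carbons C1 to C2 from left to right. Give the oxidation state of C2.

Assign +1 per bond to O/N/halogen, −1 per bond to H or an electropositive element, and 0 per bond to carbon.
C2 has one bond to C (0), one bond to H (-1), one bond to O (+1), one bond to H (-1).
Oxidation state = 0 − 1 + 1 − 1 = -1.

-1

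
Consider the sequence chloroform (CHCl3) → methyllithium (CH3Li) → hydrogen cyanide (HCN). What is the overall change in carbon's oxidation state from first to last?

Carbon oxidation states along the series — chloroform: +2, methyllithium: -4, hydrogen cyanide: +2.
Net change = +2 − (+2) = 0.

0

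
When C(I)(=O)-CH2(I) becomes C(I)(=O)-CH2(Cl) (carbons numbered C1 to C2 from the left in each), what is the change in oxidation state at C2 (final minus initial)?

0

Before: C2 has 1 bond to C, 2 bonds to H, 1 bond to I → oxidation state -1.
After: C2 has 1 bond to C, 2 bonds to H, 1 bond to Cl → oxidation state -1.
Δ = -1 − (-1) = 0, so no net redox change at C2.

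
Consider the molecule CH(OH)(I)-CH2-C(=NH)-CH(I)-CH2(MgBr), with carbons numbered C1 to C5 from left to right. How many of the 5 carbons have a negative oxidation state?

Assign +1 per bond to O/N/halogen, −1 per bond to H or an electropositive element, and 0 per bond to carbon. Tallying each carbon:
C1: 1C, 1H, 1O, 1I → 0 − 1 + 1 + 1 = +1
C2: 2C, 2H → 0 − 2 = -2
C3: 2C, 2N → 0 + 2 = +2
C4: 2C, 1H, 1I → 0 − 1 + 1 = 0
C5: 1C, 2H, 1Mg → 0 − 2 − 1 = -3
2 carbons (C2, C5) meet the condition.

2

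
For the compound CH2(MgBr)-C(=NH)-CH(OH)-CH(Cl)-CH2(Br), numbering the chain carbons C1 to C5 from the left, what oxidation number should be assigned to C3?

0

C3 has one bond to C (0), one bond to C (0), one bond to H (-1), one bond to O (+1).
Oxidation state = 0 + 0 − 1 + 1 = 0.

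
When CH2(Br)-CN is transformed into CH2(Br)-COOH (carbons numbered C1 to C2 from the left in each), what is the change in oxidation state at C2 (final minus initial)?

Before: C2 has 1 bond to C, 3 bonds to N → oxidation state +3.
After: C2 has 1 bond to C, 3 bonds to O → oxidation state +3.
Δ = +3 − (+3) = 0, so no net redox change at C2.

0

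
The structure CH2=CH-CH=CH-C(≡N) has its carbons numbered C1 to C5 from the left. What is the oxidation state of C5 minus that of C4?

C5: 1C, 3N → 0 + 3 = +3
C4: 3C, 1H → 0 − 1 = -1
Difference: +3 − (-1) = +4.

+4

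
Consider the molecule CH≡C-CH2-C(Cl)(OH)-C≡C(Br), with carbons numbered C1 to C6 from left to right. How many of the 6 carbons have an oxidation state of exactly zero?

Tallying each carbon's bonds:
C1: 3C, 1H → 0 − 1 = -1
C2: 4C → 0 = 0
C3: 2C, 2H → 0 − 2 = -2
C4: 2C, 1O, 1Cl → 0 + 1 + 1 = +2
C5: 4C → 0 = 0
C6: 3C, 1Br → 0 + 1 = +1
2 carbons (C2, C5) meet the condition.

2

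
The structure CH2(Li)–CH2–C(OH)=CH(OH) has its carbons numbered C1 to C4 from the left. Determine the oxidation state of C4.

0

C4 has a double bond to C (2×0 = 0), one bond to H (-1), one bond to O (+1).
Oxidation state = 0 − 1 + 1 = 0.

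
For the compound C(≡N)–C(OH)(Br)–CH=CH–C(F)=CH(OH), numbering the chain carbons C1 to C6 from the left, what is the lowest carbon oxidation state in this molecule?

-1

Assign +1 per bond to O/N/halogen, −1 per bond to H or an electropositive element, and 0 per bond to carbon. Tallying each carbon:
C1: 1C, 3N → 0 + 3 = +3
C2: 2C, 1O, 1Br → 0 + 1 + 1 = +2
C3: 3C, 1H → 0 − 1 = -1
C4: 3C, 1H → 0 − 1 = -1
C5: 3C, 1F → 0 + 1 = +1
C6: 2C, 1H, 1O → 0 − 1 + 1 = 0
The lowest value is -1.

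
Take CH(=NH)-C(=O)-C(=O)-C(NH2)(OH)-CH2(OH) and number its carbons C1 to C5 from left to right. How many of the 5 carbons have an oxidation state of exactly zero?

Tallying each carbon's bonds:
C1: 1C, 1H, 2N → 0 − 1 + 2 = +1
C2: 2C, 2O → 0 + 2 = +2
C3: 2C, 2O → 0 + 2 = +2
C4: 2C, 1O, 1N → 0 + 1 + 1 = +2
C5: 1C, 2H, 1O → 0 − 2 + 1 = -1
0 carbons meet the condition.

0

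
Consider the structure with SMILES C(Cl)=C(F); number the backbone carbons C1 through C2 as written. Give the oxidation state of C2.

0

C2 has a double bond to C (2×0 = 0), one bond to H (-1), one bond to F (+1).
Oxidation state = 0 − 1 + 1 = 0.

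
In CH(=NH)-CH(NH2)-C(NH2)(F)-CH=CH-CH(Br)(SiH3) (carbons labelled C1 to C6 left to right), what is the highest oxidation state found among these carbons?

+2

Tallying each carbon's bonds:
C1: 1C, 1H, 2N → 0 − 1 + 2 = +1
C2: 2C, 1H, 1N → 0 − 1 + 1 = 0
C3: 2C, 1N, 1F → 0 + 1 + 1 = +2
C4: 3C, 1H → 0 − 1 = -1
C5: 3C, 1H → 0 − 1 = -1
C6: 1C, 1H, 1Br, 1Si → 0 − 1 + 1 − 1 = -1
The highest value is +2.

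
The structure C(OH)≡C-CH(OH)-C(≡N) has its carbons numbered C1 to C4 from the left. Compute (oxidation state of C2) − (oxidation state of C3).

C2: 4C → 0 = 0
C3: 2C, 1H, 1O → 0 − 1 + 1 = 0
Difference: 0 − (0) = 0.

0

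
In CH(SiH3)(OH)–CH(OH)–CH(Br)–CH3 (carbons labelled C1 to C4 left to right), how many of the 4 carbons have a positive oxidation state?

Tallying each carbon's bonds:
C1: 1C, 1H, 1O, 1Si → 0 − 1 + 1 − 1 = -1
C2: 2C, 1H, 1O → 0 − 1 + 1 = 0
C3: 2C, 1H, 1Br → 0 − 1 + 1 = 0
C4: 1C, 3H → 0 − 3 = -3
0 carbons meet the condition.

0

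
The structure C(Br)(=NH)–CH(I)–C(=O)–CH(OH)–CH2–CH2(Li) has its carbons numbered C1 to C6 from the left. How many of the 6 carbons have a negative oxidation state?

Tallying each carbon's bonds:
C1: 1C, 2N, 1Br → 0 + 2 + 1 = +3
C2: 2C, 1H, 1I → 0 − 1 + 1 = 0
C3: 2C, 2O → 0 + 2 = +2
C4: 2C, 1H, 1O → 0 − 1 + 1 = 0
C5: 2C, 2H → 0 − 2 = -2
C6: 1C, 2H, 1Li → 0 − 2 − 1 = -3
2 carbons (C5, C6) meet the condition.

2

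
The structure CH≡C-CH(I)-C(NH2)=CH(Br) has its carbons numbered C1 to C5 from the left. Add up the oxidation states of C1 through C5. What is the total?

Each bond to a more electronegative atom (O, N, halogen) counts +1, each bond to a less electronegative atom (H, metal, B, Si) counts −1, and each C–C bond counts 0. Tallying each carbon:
C1: 3C, 1H → 0 − 1 = -1
C2: 4C → 0 = 0
C3: 2C, 1H, 1I → 0 − 1 + 1 = 0
C4: 3C, 1N → 0 + 1 = +1
C5: 2C, 1H, 1Br → 0 − 1 + 1 = 0
Sum = -1 + 0 + 0 + 1 + 0 = 0.

0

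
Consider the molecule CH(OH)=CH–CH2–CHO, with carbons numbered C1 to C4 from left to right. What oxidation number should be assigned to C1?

0

C1 has a double bond to C (2×0 = 0), one bond to H (-1), one bond to O (+1).
Oxidation state = 0 − 1 + 1 = 0.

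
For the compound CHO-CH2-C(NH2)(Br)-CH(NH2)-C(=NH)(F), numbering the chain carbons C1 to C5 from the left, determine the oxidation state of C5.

C5 has one bond to C (0), a double bond to N (2×+1 = +2), one bond to F (+1).
Oxidation state = 0 + 2 + 1 = +3.

+3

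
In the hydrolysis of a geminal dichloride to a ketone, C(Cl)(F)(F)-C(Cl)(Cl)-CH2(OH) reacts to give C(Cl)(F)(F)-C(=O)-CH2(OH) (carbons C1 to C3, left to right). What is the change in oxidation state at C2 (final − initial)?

0

Before: C2 has 2 bonds to C, 2 bonds to Cl → oxidation state +2.
After: C2 has 2 bonds to C, 2 bonds to O → oxidation state +2.
Δ = +2 − (+2) = 0, so no net redox change at C2.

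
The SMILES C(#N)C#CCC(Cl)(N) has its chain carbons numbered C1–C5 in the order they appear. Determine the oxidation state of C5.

Bonds to more-electronegative neighbours contribute +1 each, bonds to H or metals contribute −1 each, and C–C bonds contribute 0.
C5 has one bond to C (0), one bond to Cl (+1), one bond to N (+1), one bond to H (-1).
Oxidation state = 0 + 1 + 1 − 1 = +1.

+1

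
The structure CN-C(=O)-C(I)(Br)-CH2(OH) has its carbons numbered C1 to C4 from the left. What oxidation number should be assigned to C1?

+3

C1 has one bond to C (0), a triple bond to N (3×+1 = +3).
Oxidation state = 0 + 3 = +3.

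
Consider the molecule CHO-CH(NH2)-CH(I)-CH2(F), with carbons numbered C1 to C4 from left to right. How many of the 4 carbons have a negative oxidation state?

Tallying each carbon's bonds:
C1: 1C, 1H, 2O → 0 − 1 + 2 = +1
C2: 2C, 1H, 1N → 0 − 1 + 1 = 0
C3: 2C, 1H, 1I → 0 − 1 + 1 = 0
C4: 1C, 2H, 1F → 0 − 2 + 1 = -1
1 carbon (C4) meets the condition.

1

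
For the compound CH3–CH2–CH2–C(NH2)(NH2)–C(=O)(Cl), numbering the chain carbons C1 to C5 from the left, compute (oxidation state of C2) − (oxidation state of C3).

0

C2: 2C, 2H → 0 − 2 = -2
C3: 2C, 2H → 0 − 2 = -2
Difference: -2 − (-2) = 0.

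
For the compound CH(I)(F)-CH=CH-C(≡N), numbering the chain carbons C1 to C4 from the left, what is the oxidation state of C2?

C2 has one bond to C (0), a double bond to C (2×0 = 0), one bond to H (-1).
Oxidation state = 0 + 0 − 1 = -1.

-1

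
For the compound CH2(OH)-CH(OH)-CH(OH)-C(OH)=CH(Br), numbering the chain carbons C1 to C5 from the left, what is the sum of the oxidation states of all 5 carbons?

0

Tallying each carbon's bonds:
C1: 1C, 2H, 1O → 0 − 2 + 1 = -1
C2: 2C, 1H, 1O → 0 − 1 + 1 = 0
C3: 2C, 1H, 1O → 0 − 1 + 1 = 0
C4: 3C, 1O → 0 + 1 = +1
C5: 2C, 1H, 1Br → 0 − 1 + 1 = 0
Sum = -1 + 0 + 0 + 1 + 0 = 0.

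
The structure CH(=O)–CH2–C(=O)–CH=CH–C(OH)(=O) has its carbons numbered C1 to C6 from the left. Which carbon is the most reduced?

C2

Assign +1 per bond to O/N/halogen, −1 per bond to H or an electropositive element, and 0 per bond to carbon. Tallying each carbon:
C1: 1C, 1H, 2O → 0 − 1 + 2 = +1
C2: 2C, 2H → 0 − 2 = -2
C3: 2C, 2O → 0 + 2 = +2
C4: 3C, 1H → 0 − 1 = -1
C5: 3C, 1H → 0 − 1 = -1
C6: 1C, 3O → 0 + 3 = +3
The most reduced carbon is C2 at -2.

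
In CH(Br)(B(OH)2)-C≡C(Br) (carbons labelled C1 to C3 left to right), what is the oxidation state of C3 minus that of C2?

+1

C3: 3C, 1Br → 0 + 1 = +1
C2: 4C → 0 = 0
Difference: +1 − (0) = +1.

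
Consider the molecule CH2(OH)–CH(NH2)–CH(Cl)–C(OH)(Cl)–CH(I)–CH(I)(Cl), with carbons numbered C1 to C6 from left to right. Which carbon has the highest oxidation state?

C4

Tallying each carbon's bonds:
C1: 1C, 2H, 1O → 0 − 2 + 1 = -1
C2: 2C, 1H, 1N → 0 − 1 + 1 = 0
C3: 2C, 1H, 1Cl → 0 − 1 + 1 = 0
C4: 2C, 1O, 1Cl → 0 + 1 + 1 = +2
C5: 2C, 1H, 1I → 0 − 1 + 1 = 0
C6: 1C, 1H, 1Cl, 1I → 0 − 1 + 1 + 1 = +1
The most oxidised carbon is C4 at +2.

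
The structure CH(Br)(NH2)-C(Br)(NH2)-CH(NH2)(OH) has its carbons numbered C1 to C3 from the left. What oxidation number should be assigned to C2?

Bonds to more-electronegative neighbours contribute +1 each, bonds to H or metals contribute −1 each, and C–C bonds contribute 0.
C2 has one bond to C (0), one bond to C (0), one bond to Br (+1), one bond to N (+1).
Oxidation state = 0 + 0 + 1 + 1 = +2.

+2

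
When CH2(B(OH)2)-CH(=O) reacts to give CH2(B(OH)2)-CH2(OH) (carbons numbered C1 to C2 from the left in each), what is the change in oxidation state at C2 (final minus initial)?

Before: C2 has 1 bond to C, 1 bond to H, 2 bonds to O → oxidation state +1.
After: C2 has 1 bond to C, 2 bonds to H, 1 bond to O → oxidation state -1.
Δ = -1 − (+1) = -2, so this is a reduction at C2.

-2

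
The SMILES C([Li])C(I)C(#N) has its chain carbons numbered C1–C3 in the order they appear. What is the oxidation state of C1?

Bonds to more-electronegative neighbours contribute +1 each, bonds to H or metals contribute −1 each, and C–C bonds contribute 0.
C1 has one bond to C (0), one bond to H (-1), one bond to Li (-1), one bond to H (-1).
Oxidation state = 0 − 1 − 1 − 1 = -3.

-3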